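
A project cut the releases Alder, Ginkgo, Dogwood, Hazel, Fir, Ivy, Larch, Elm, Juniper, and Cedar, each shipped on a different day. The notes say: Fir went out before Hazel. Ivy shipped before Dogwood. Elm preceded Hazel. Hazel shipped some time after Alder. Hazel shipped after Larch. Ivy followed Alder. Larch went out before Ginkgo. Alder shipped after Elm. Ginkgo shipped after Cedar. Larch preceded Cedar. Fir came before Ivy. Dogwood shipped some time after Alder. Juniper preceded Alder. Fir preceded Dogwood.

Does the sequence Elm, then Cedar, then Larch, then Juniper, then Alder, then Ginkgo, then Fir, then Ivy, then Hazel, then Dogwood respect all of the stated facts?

The constraints require Larch before Cedar, but in the proposed sequence Cedar appears ahead of Larch. That one violation is enough.

no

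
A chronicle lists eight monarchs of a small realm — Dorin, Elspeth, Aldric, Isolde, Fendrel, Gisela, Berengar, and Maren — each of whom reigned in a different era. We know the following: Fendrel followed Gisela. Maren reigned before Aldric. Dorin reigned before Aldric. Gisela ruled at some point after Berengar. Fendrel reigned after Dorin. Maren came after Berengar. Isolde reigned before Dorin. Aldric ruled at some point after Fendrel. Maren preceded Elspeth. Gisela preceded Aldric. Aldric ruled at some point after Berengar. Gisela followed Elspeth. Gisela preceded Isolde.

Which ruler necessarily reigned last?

Every other ruler has a chain of constraints placing them before Aldric, so Aldric is last.

Aldric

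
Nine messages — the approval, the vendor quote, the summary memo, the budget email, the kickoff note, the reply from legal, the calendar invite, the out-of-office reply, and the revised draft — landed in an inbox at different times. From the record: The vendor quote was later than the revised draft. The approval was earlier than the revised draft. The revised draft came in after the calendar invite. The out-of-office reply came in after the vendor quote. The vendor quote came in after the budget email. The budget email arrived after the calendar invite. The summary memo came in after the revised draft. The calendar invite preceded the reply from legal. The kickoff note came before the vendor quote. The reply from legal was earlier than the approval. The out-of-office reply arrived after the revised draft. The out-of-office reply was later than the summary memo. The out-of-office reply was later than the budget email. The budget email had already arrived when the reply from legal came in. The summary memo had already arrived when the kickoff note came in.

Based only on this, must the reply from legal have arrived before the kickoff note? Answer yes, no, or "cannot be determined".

Chain the constraints: the reply from legal → the approval → the revised draft → the summary memo → the kickoff note. Each link is directly stated, so the reply from legal comes before the kickoff note.

yes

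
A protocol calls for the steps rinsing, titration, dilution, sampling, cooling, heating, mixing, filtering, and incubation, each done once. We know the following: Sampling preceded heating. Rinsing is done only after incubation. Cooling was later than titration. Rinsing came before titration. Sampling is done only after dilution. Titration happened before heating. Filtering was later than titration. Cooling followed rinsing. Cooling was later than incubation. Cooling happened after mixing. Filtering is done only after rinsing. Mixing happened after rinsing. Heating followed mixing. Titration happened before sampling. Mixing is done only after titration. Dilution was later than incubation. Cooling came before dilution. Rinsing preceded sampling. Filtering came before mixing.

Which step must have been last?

heating

Every other step has a chain of constraints placing it before heating, so heating is last.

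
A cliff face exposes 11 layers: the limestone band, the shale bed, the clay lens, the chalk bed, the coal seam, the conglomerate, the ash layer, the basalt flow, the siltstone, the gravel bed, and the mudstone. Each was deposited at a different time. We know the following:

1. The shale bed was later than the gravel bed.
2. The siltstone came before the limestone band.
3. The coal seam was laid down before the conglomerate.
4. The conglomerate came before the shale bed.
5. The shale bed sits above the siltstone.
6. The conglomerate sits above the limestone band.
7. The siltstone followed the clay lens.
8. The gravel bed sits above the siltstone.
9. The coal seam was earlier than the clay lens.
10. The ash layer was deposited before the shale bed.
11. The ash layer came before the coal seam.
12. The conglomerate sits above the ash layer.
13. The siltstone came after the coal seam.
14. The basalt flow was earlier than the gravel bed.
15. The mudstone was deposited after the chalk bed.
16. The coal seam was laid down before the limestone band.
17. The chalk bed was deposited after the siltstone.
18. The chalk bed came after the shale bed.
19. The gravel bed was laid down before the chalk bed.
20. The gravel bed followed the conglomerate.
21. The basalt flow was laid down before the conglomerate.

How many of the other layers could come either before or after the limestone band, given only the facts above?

1

Forced before the limestone band: the ash layer, the clay lens, the coal seam, and the siltstone; forced after the limestone band: the chalk bed, the conglomerate, the gravel bed, the mudstone, and the shale bed.
That leaves the basalt flow with no forced order relative to the limestone band — 1.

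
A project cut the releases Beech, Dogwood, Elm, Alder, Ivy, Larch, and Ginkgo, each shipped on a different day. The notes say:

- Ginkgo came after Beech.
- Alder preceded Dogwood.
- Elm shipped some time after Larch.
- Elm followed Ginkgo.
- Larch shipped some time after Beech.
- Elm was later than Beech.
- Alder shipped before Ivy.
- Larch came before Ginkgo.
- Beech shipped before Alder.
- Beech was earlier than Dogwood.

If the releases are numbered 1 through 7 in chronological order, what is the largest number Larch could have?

Larch must come before Elm and Ginkgo — 2 releases forced after it.
Everything else can be placed before Larch in some valid order, so Larch can sit as late as position 7 − 2 = 5.

5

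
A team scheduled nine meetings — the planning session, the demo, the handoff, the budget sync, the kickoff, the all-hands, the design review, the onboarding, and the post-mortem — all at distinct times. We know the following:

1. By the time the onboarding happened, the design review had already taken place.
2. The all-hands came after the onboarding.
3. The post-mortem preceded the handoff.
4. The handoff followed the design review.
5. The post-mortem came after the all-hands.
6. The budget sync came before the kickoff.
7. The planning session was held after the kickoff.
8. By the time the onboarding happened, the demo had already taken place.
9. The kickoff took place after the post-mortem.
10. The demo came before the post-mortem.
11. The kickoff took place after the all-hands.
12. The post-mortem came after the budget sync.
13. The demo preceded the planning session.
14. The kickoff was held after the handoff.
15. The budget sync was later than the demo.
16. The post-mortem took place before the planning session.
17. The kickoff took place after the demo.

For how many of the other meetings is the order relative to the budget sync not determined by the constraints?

Forced before the budget sync: the demo; forced after the budget sync: the handoff, the kickoff, the planning session, and the post-mortem.
That leaves the all-hands, the design review, and the onboarding with no forced order relative to the budget sync — 3.

3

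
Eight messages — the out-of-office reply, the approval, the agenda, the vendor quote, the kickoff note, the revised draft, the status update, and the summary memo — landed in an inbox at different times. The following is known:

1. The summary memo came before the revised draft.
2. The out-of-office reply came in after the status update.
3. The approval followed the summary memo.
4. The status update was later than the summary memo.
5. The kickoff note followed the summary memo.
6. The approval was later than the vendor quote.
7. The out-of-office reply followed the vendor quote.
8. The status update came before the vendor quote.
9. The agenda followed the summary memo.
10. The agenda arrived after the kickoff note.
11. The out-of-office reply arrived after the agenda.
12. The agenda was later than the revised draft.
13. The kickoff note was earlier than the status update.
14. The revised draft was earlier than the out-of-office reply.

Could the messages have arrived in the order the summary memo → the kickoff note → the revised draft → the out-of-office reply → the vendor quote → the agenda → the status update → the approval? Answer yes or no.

no

The constraints require the agenda before the out-of-office reply, but in the proposed sequence the out-of-office reply appears ahead of the agenda. That one violation is enough.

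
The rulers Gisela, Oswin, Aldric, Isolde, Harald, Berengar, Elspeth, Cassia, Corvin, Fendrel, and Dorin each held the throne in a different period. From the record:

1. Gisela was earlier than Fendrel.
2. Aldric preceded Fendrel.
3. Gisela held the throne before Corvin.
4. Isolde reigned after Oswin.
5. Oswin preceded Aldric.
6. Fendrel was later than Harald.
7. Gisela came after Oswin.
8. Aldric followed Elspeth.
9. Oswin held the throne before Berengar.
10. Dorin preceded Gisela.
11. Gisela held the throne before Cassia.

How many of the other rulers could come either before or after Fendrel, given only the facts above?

4

Forced before Fendrel: Aldric, Dorin, Elspeth, Gisela, Harald, and Oswin.
That leaves Berengar, Cassia, Corvin, and Isolde with no forced order relative to Fendrel — 4.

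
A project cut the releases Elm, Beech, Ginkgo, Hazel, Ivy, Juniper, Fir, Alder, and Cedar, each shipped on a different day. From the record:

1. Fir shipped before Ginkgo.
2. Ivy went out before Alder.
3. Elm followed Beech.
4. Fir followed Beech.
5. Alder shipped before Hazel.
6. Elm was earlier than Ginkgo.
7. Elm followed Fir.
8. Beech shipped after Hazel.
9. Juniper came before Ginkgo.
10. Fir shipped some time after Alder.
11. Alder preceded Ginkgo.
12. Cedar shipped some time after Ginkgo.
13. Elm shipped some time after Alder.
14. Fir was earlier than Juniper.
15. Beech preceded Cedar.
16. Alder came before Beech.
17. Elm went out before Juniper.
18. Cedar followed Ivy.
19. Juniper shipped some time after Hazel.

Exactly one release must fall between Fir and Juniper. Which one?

Elm

Tracing the constraints gives Fir → Elm → Juniper, so Elm sits after Fir and before Juniper.
No other release is forced both after Fir and before Juniper.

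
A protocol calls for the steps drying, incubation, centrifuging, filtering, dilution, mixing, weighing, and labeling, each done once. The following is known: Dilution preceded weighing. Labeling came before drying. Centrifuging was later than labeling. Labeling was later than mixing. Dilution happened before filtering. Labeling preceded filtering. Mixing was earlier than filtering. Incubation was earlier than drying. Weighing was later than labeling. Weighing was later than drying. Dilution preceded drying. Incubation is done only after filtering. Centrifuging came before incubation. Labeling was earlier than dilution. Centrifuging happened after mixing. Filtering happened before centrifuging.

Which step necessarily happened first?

Mixing has a chain of constraints placing it before every other step, so mixing must be first.

mixing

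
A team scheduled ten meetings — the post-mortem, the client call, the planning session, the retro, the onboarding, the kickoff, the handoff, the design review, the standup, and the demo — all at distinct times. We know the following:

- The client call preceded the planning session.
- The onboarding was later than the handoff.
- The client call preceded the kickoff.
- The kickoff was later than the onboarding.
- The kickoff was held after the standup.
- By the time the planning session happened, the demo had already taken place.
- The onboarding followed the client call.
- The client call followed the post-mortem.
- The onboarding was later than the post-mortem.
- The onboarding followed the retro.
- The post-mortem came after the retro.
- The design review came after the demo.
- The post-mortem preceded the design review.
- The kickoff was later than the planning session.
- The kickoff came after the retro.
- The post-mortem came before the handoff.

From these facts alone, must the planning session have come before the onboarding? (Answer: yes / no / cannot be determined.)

No chain of stated constraints runs from the planning session to the onboarding, and none runs from the onboarding to the planning session either.
So the relative order of the planning session and the onboarding is not fixed by the given facts.

cannot be determined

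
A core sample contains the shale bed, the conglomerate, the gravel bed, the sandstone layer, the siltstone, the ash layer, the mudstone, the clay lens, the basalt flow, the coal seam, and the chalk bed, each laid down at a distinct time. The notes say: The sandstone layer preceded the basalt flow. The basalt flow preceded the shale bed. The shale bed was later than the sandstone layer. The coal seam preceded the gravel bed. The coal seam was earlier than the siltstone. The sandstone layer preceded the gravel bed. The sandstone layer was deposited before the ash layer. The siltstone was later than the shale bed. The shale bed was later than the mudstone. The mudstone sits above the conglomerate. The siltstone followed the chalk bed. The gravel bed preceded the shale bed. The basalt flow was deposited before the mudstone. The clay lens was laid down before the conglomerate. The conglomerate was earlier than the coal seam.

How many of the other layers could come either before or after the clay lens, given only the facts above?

Forced after the clay lens: the coal seam, the conglomerate, the gravel bed, the mudstone, the shale bed, and the siltstone.
That leaves the ash layer, the basalt flow, the chalk bed, and the sandstone layer with no forced order relative to the clay lens — 4.

4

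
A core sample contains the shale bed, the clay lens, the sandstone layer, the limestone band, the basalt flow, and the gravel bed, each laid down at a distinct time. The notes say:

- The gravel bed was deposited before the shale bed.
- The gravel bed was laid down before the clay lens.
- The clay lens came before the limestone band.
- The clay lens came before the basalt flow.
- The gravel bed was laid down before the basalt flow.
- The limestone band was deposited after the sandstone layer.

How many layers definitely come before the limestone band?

Directly stated before the limestone band: the clay lens and the sandstone layer.
The gravel bed reaches the limestone band via the gravel bed → the clay lens → the limestone band.
No chain forces the shale bed (or any of the others) ahead of the limestone band.
That's the clay lens, the gravel bed, and the sandstone layer — 3 in all.

3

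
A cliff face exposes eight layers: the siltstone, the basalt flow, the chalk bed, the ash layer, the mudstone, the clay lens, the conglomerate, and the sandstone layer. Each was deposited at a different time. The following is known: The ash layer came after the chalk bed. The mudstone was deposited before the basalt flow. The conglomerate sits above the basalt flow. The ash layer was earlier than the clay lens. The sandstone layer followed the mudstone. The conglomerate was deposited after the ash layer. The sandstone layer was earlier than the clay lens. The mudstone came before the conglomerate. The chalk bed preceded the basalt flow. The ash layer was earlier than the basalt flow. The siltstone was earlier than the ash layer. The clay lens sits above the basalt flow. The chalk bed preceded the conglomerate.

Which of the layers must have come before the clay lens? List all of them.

the ash layer, the basalt flow, the chalk bed, the mudstone, the sandstone layer, the siltstone

Directly stated before the clay lens: the ash layer, the basalt flow, and the sandstone layer.
The chalk bed reaches the clay lens via the chalk bed → the basalt flow → the clay lens.
The mudstone reaches the clay lens via the mudstone → the sandstone layer → the clay lens.
The siltstone reaches the clay lens via the siltstone → the ash layer → the clay lens.
No chain forces the conglomerate ahead of the clay lens.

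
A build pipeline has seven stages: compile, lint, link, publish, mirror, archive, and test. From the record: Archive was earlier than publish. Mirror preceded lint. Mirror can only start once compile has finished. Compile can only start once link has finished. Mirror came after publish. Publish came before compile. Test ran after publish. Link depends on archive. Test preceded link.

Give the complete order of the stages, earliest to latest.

archive, publish, test, link, compile, mirror, lint

The constraints fix every adjacent pair, so only one ordering works:
archive → publish → test → link → compile → mirror → lint.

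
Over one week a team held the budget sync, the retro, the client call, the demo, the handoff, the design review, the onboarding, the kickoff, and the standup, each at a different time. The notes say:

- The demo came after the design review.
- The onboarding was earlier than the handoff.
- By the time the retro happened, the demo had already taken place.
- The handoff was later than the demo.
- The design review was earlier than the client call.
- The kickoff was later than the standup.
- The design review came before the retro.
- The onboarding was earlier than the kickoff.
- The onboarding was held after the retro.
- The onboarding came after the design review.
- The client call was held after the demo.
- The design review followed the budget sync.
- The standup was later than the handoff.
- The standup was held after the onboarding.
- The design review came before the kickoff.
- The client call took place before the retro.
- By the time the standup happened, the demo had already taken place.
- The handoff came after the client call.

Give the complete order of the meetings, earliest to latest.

The constraints fix every adjacent pair, so only one ordering works:
the budget sync → the design review → the demo → the client call → the retro → the onboarding → the handoff → the standup → the kickoff.

the budget sync, the design review, the demo, the client call, the retro, the onboarding, the handoff, the standup, the kickoff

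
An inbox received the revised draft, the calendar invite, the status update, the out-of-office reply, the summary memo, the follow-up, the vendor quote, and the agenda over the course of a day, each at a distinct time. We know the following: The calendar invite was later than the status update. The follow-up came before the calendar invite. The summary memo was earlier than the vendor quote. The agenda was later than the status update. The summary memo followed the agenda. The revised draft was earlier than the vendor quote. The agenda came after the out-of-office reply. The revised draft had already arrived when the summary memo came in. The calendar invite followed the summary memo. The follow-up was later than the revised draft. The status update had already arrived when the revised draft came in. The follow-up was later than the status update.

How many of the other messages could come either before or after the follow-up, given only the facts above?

Forced before the follow-up: the revised draft and the status update; forced after the follow-up: the calendar invite.
That leaves the agenda, the out-of-office reply, the summary memo, and the vendor quote with no forced order relative to the follow-up — 4.

4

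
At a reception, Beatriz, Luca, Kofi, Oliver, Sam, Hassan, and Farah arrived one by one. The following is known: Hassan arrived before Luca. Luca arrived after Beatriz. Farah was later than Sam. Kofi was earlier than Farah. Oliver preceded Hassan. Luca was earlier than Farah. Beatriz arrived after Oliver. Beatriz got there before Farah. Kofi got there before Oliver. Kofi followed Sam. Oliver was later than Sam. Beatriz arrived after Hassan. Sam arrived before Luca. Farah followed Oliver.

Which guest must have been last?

Every other guest has a chain of constraints placing them before Farah, so Farah is last.

Farah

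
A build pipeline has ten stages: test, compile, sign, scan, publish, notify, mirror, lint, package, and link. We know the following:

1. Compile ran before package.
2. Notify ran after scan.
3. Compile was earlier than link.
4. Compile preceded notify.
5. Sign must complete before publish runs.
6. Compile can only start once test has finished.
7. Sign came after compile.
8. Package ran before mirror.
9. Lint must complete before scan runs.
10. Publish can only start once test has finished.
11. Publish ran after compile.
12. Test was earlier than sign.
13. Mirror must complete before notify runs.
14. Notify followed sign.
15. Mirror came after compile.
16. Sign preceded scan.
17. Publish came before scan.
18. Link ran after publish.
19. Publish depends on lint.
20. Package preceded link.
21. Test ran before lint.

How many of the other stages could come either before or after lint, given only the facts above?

4

Forced before lint: test; forced after lint: link, notify, publish, and scan.
That leaves compile, mirror, package, and sign with no forced order relative to lint — 4.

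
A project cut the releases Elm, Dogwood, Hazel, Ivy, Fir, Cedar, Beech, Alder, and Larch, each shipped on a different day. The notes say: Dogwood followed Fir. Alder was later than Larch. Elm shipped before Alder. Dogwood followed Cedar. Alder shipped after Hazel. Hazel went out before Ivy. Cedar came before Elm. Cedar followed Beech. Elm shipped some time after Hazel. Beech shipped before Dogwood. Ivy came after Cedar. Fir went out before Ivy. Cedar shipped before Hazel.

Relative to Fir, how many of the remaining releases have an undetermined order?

Forced after Fir: Dogwood and Ivy.
That leaves Alder, Beech, Cedar, Elm, Hazel, and Larch with no forced order relative to Fir — 6.

6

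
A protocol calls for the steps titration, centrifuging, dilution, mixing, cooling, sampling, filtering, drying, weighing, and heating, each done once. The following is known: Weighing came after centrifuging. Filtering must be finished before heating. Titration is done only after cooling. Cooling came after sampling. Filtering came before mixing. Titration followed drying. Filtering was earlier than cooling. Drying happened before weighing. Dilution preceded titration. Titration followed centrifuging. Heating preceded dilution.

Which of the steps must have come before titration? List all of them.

Directly stated before titration: centrifuging, cooling, dilution, and drying.
Filtering reaches titration via filtering → cooling → titration.
Heating reaches titration via heating → dilution → titration.
Sampling reaches titration via sampling → cooling → titration.

centrifuging, cooling, dilution, drying, filtering, heating, sampling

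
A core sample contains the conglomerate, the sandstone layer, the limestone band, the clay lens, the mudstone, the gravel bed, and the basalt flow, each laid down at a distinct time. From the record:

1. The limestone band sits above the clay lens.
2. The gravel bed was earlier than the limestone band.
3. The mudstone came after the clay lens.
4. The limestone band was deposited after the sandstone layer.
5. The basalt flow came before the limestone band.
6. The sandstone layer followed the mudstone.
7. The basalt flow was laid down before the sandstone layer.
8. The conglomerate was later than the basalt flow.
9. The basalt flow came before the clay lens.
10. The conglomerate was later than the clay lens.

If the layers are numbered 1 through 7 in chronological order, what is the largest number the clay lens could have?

3

The clay lens must come before the conglomerate, the limestone band, the mudstone, and the sandstone layer — 4 layers forced after it.
Everything else can be placed before the clay lens in some valid order, so the clay lens can sit as late as position 7 − 4 = 3.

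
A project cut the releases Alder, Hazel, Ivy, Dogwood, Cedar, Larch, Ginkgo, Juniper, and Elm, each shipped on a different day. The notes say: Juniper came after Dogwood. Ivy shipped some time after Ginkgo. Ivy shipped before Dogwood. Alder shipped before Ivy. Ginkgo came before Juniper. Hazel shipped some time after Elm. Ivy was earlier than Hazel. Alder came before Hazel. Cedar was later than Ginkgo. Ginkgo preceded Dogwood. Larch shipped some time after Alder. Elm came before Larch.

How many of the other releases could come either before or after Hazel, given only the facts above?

4

Forced before Hazel: Alder, Elm, Ginkgo, and Ivy.
That leaves Cedar, Dogwood, Juniper, and Larch with no forced order relative to Hazel — 4.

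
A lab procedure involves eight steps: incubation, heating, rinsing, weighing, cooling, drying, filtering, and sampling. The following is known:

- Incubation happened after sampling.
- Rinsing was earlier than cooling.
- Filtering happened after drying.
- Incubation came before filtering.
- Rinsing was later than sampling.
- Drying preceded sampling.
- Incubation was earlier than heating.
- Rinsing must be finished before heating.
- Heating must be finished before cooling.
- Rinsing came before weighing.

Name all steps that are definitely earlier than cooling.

drying, heating, incubation, rinsing, sampling

Directly stated before cooling: heating and rinsing.
Drying reaches cooling via drying → sampling → rinsing → cooling.
Incubation reaches cooling via incubation → heating → cooling.
Sampling reaches cooling via sampling → rinsing → cooling.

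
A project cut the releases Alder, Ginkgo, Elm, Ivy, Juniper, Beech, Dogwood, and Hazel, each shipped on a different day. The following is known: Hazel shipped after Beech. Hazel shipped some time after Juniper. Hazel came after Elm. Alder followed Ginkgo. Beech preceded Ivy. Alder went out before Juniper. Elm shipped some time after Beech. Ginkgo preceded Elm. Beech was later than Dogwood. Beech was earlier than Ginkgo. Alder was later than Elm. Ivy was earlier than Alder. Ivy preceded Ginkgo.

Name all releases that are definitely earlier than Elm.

Directly stated before Elm: Beech and Ginkgo.
Dogwood reaches Elm via Dogwood → Beech → Elm.
Ivy reaches Elm via Ivy → Ginkgo → Elm.
No chain forces Hazel (or any of the others) ahead of Elm.

Beech, Dogwood, Ginkgo, Ivy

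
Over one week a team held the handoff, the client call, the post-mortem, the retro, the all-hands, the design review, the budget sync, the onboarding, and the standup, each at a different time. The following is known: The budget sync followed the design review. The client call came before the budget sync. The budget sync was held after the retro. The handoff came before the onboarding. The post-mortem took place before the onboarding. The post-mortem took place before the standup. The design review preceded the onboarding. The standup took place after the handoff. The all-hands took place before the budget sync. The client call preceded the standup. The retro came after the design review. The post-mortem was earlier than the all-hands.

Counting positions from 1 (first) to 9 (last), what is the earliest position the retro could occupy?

2

The design review must come before the retro — 1 forced predecessor.
Nothing else is forced ahead of the retro, so its earliest slot is position 1 + 1 = 2.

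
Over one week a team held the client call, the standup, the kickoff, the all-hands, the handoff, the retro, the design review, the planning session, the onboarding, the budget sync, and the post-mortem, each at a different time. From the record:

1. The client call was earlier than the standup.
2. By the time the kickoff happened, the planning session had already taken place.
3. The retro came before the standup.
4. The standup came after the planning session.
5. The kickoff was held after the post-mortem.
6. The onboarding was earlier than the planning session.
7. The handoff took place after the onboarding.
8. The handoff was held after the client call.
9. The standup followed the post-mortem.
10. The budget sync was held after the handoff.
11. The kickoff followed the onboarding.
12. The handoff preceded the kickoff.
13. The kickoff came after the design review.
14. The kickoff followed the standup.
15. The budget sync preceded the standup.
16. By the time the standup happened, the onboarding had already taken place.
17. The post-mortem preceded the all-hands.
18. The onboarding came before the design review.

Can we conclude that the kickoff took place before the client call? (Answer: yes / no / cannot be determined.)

no

Tracing the constraints gives the client call → the standup → the kickoff, so the client call must come before the kickoff.
That means the kickoff cannot be before the client call.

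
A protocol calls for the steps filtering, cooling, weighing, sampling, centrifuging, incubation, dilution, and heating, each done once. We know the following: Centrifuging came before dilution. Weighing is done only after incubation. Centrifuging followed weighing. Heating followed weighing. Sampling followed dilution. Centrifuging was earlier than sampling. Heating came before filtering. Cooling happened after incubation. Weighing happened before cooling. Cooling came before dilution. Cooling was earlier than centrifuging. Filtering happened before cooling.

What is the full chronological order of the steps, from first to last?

The constraints fix every adjacent pair, so only one ordering works:
incubation → weighing → heating → filtering → cooling → centrifuging → dilution → sampling.

incubation, weighing, heating, filtering, cooling, centrifuging, dilution, sampling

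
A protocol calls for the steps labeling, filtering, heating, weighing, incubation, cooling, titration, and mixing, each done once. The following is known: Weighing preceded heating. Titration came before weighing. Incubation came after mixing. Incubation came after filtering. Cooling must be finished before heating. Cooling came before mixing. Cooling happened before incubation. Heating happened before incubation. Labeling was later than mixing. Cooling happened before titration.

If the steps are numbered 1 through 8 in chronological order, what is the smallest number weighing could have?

3

Cooling and titration must both come before weighing — 2 forced predecessors.
Nothing else is forced ahead of weighing, so its earliest slot is position 2 + 1 = 3.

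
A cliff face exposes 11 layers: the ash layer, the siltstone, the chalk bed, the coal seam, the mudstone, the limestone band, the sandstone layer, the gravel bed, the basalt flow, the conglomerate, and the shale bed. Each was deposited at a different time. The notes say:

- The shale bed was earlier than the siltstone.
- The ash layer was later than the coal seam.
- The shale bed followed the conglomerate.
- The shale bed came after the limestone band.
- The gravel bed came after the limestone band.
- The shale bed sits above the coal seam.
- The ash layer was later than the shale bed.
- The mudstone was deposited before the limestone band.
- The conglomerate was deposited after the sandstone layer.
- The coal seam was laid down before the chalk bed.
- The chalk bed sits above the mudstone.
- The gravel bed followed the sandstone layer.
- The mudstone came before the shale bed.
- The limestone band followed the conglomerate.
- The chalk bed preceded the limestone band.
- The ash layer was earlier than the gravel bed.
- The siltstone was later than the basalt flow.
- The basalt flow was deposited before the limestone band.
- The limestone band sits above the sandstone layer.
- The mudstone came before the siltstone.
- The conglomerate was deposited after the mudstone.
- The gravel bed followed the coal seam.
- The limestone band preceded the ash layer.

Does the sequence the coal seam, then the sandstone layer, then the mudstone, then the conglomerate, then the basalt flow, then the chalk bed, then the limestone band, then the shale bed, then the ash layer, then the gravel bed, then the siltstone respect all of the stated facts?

yes

Check each stated constraint against the proposed order — e.g. the mudstone is ahead of the siltstone; the coal seam is ahead of the gravel bed. Every pair is in the required order; nothing is violated.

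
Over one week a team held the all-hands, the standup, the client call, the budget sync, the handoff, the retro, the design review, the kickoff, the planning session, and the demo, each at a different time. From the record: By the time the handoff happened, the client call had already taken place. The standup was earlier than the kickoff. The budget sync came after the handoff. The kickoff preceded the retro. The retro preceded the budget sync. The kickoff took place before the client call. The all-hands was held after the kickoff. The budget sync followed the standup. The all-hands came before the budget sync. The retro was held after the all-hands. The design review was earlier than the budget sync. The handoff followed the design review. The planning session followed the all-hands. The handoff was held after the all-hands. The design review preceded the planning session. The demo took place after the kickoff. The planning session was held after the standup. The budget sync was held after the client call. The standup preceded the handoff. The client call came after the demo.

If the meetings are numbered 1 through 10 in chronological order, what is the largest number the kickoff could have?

3

The kickoff must come before the all-hands, the budget sync, the client call, the demo, the handoff, the planning session, and the retro — 7 meetings forced after it.
Everything else can be placed before the kickoff in some valid order, so the kickoff can sit as late as position 10 − 7 = 3.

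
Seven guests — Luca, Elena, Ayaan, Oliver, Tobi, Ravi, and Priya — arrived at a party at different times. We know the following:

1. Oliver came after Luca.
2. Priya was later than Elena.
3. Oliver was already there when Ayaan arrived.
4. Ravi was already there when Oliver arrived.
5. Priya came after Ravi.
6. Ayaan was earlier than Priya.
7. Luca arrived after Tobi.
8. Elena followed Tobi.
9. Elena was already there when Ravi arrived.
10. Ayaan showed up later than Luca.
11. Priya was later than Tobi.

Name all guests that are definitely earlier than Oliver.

Elena, Luca, Ravi, Tobi

Directly stated before Oliver: Luca and Ravi.
Elena reaches Oliver via Elena → Ravi → Oliver.
Tobi reaches Oliver via Tobi → Luca → Oliver.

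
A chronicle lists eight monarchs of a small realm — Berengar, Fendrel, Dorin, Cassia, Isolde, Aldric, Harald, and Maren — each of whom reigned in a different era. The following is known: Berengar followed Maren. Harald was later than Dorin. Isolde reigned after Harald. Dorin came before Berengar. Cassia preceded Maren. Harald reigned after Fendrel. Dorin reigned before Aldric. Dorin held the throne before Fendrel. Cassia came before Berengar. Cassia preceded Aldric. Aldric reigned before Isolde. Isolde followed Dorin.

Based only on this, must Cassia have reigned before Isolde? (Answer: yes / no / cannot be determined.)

yes

Chain the constraints: Cassia → Aldric → Isolde. Each link is directly stated, so Cassia comes before Isolde.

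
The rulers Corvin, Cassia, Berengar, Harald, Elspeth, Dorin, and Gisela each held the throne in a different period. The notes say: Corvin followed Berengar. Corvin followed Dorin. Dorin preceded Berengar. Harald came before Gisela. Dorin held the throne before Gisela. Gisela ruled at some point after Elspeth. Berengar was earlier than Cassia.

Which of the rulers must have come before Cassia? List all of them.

Directly stated before Cassia: Berengar.
Dorin reaches Cassia via Dorin → Berengar → Cassia.
No chain forces Harald (or any of the others) ahead of Cassia.

Berengar, Dorin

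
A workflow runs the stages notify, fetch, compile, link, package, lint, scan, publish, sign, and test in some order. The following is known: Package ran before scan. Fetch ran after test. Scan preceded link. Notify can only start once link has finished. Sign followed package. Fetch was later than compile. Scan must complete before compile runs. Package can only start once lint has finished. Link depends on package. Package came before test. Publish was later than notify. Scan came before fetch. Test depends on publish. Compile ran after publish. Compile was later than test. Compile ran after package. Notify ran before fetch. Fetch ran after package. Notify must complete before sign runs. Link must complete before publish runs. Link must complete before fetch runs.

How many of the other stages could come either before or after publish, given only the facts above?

1

Forced before publish: link, lint, notify, package, and scan; forced after publish: compile, fetch, and test.
That leaves sign with no forced order relative to publish — 1.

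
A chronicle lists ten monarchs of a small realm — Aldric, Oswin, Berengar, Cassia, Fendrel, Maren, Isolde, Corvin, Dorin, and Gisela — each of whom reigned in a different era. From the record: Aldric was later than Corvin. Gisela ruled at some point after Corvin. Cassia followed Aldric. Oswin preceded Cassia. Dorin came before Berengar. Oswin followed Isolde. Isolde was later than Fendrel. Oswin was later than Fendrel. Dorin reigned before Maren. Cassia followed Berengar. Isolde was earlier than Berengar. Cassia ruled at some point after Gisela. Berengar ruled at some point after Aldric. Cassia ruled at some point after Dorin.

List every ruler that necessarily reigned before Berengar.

Aldric, Corvin, Dorin, Fendrel, Isolde

Directly stated before Berengar: Aldric, Dorin, and Isolde.
Corvin reaches Berengar via Corvin → Aldric → Berengar.
Fendrel reaches Berengar via Fendrel → Isolde → Berengar.
No chain forces Maren (or any of the others) ahead of Berengar.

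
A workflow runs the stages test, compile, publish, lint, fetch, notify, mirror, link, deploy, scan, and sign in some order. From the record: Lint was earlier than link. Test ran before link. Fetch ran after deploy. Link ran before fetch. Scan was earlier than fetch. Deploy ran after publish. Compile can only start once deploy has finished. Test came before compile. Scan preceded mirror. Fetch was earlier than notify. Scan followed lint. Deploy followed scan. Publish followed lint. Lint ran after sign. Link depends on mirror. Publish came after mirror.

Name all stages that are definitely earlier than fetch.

Directly stated before fetch: deploy, link, and scan.
Lint reaches fetch via lint → link → fetch.
Mirror reaches fetch via mirror → link → fetch.
Publish reaches fetch via publish → deploy → fetch.
Likewise sign and test each reach fetch by chaining the stated constraints.

deploy, link, lint, mirror, publish, scan, sign, test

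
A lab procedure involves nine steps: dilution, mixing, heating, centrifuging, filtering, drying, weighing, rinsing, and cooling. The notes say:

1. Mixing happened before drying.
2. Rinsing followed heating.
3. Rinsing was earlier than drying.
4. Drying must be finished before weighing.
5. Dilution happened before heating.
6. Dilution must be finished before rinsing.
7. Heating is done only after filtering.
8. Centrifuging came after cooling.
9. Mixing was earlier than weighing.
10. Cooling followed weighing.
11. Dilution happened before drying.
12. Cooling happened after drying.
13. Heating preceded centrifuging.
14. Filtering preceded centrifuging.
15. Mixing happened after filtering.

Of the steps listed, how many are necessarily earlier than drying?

5

Directly stated before drying: dilution, mixing, and rinsing.
Filtering reaches drying via filtering → mixing → drying.
Heating reaches drying via heating → rinsing → drying.
That's dilution, filtering, heating, mixing, and rinsing — 5 in all.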